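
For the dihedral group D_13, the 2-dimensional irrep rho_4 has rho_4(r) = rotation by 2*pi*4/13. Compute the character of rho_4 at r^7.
chi_{rho_4}(r^7) = 2*cos(2*pi*4*7/13) = 2*cos(56*pi/13)

Details: rho_4(r^7) is rotation by angle 2*pi*4*7/13, whose trace is 2*cos(2*pi*4*7/13) = 2*cos(56*pi/13).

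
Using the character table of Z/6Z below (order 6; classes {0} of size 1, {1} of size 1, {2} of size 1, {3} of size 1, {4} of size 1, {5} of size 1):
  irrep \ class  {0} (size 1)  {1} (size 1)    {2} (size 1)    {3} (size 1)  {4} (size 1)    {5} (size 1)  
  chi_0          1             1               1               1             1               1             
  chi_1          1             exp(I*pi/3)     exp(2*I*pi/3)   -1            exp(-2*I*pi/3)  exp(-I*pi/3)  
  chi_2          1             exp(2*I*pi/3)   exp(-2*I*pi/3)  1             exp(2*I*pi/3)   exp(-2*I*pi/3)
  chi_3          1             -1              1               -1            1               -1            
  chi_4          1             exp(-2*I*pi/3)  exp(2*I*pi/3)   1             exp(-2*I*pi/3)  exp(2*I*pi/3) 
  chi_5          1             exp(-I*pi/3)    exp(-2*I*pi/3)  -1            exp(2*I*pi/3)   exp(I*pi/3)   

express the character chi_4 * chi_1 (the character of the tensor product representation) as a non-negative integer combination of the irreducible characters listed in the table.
chi_4 tensor chi_1 = chi_5 (all other irreducibles have multiplicity 0).

Details: The character of a tensor product is the pointwise product (chi_4 * chi_1)(C) = chi_4(C) * chi_1(C):
  {0}: (1)*(1), {1}: (exp(-2*I*pi/3))*(exp(I*pi/3)), {2}: (exp(2*I*pi/3))*(exp(2*I*pi/3)), {3}: (1)*(-1), {4}: (exp(-2*I*pi/3))*(exp(-2*I*pi/3)), {5}: (exp(2*I*pi/3))*(exp(-I*pi/3))
so (chi_4 * chi_1) takes values
  {0} -> 1, {1} -> exp(-I*pi/3), {2} -> exp(-2*I*pi/3), {3} -> -1, {4} -> exp(2*I*pi/3), {5} -> exp(I*pi/3).
Now take the inner product of this character with each irreducible chi from the table, <chi_4*chi_1, chi> = (1/6) sum_C |C| (chi_4*chi_1)(C) conj(chi(C)):
  <chi_4*chi_1, chi_0> = (1/6)[1*(1)*conj(1) + 1*(exp(-I*pi/3))*conj(1) + 1*(exp(-2*I*pi/3))*conj(1) + 1*(-1)*conj(1) + 1*(exp(2*I*pi/3))*conj(1) + 1*(exp(I*pi/3))*conj(1)]
      = (1/6)[(1) + (exp(-I*pi/3)) + (exp(-2*I*pi/3)) + (-1) + (exp(2*I*pi/3)) + (exp(I*pi/3))] = 0/6 = 0
  <chi_4*chi_1, chi_1> = (1/6)[1*(1)*conj(1) + 1*(exp(-I*pi/3))*conj(exp(I*pi/3)) + 1*(exp(-2*I*pi/3))*conj(exp(2*I*pi/3)) + 1*(-1)*conj(-1) + 1*(exp(2*I*pi/3))*conj(exp(-2*I*pi/3)) + 1*(exp(I*pi/3))*conj(exp(-I*pi/3))]
      = (1/6)[(1) + (exp(-2*I*pi/3)) + (exp(2*I*pi/3)) + (1) + (exp(-2*I*pi/3)) + (exp(2*I*pi/3))] = 0/6 = 0
  <chi_4*chi_1, chi_2> = (1/6)[1*(1)*conj(1) + 1*(exp(-I*pi/3))*conj(exp(2*I*pi/3)) + 1*(exp(-2*I*pi/3))*conj(exp(-2*I*pi/3)) + 1*(-1)*conj(1) + 1*(exp(2*I*pi/3))*conj(exp(2*I*pi/3)) + 1*(exp(I*pi/3))*conj(exp(-2*I*pi/3))]
      = (1/6)[(1) + (-1) + (1) + (-1) + (1) + (-1)] = 0/6 = 0
  <chi_4*chi_1, chi_3> = (1/6)[1*(1)*conj(1) + 1*(exp(-I*pi/3))*conj(-1) + 1*(exp(-2*I*pi/3))*conj(1) + 1*(-1)*conj(-1) + 1*(exp(2*I*pi/3))*conj(1) + 1*(exp(I*pi/3))*conj(-1)]
      = (1/6)[(1) + (-exp(-I*pi/3)) + (exp(-2*I*pi/3)) + (1) + (exp(2*I*pi/3)) + (-exp(I*pi/3))] = 0/6 = 0
  <chi_4*chi_1, chi_4> = (1/6)[1*(1)*conj(1) + 1*(exp(-I*pi/3))*conj(exp(-2*I*pi/3)) + 1*(exp(-2*I*pi/3))*conj(exp(2*I*pi/3)) + 1*(-1)*conj(1) + 1*(exp(2*I*pi/3))*conj(exp(-2*I*pi/3)) + 1*(exp(I*pi/3))*conj(exp(2*I*pi/3))]
      = (1/6)[(1) + (exp(I*pi/3)) + (exp(2*I*pi/3)) + (-1) + (exp(-2*I*pi/3)) + (exp(-I*pi/3))] = 0/6 = 0
  <chi_4*chi_1, chi_5> = (1/6)[1*(1)*conj(1) + 1*(exp(-I*pi/3))*conj(exp(-I*pi/3)) + 1*(exp(-2*I*pi/3))*conj(exp(-2*I*pi/3)) + 1*(-1)*conj(-1) + 1*(exp(2*I*pi/3))*conj(exp(2*I*pi/3)) + 1*(exp(I*pi/3))*conj(exp(I*pi/3))]
      = (1/6)[(1) + (1) + (1) + (1) + (1) + (1)] = 6/6 = 1
(Exp terms are combined using exp(i*s)*conj(exp(i*t)) = exp(i*(s-t)), and sums of them are collapsed using the identity that for every m > 1 the m distinct m-th roots of unity sum to 0, e.g. 1 + exp(2*I*pi/3) + exp(-2*I*pi/3) = 0.)
Hence the multiplicities are chi_5: 1. Dimension check: dim(chi_4)*dim(chi_1) = 1*1 = 1 and sum (mult * dim) = 1*1 = 1.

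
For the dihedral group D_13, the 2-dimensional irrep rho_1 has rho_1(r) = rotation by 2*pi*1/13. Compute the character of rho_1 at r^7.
chi_{rho_1}(r^7) = 2*cos(2*pi*1*7/13) = -2*cos(pi/13)

Argument: rho_1(r^7) is rotation by angle 2*pi*1*7/13, whose trace is 2*cos(2*pi*1*7/13) = -2*cos(pi/13).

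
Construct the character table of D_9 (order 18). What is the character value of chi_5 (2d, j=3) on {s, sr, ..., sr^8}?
Conjugacy classes: {e} of size 1, {r^1, r^8} of size 2, {r^2, r^7} of size 2, {r^3, r^6} of size 2, {r^4, r^5} of size 2, {s, sr, ..., sr^8} of size 9.
Character table:
  irrep \ class              {e} (size 1)  {r^1, r^8} (size 2)  {r^2, r^7} (size 2)  {r^3, r^6} (size 2)  {r^4, r^5} (size 2)  {s, sr, ..., sr^8} (size 9)
  chi_1 (triv)               1             1                    1                    1                    1                    1                          
  chi_2 (sign: r->1, s->-1)  1             1                    1                    1                    1                    -1                         
  chi_3 (2d, j=1)            2             2*cos(2*pi/9)        2*cos(4*pi/9)        -1                   -2*cos(pi/9)         0                          
  chi_4 (2d, j=2)            2             2*cos(4*pi/9)        -2*cos(pi/9)         -1                   2*cos(2*pi/9)        0                          
  chi_5 (2d, j=3)            2             -1                   -1                   2                    -1                   0                          
  chi_6 (2d, j=4)            2             -2*cos(pi/9)         2*cos(2*pi/9)        -1                   2*cos(4*pi/9)        0                          

Spot check: chi_5 (2d, j=3) on {s, sr, ..., sr^8} = 0.

Solution. D_9 has order 2*9 = 18 with 6 conjugacy classes, hence 6 irreducibles. Sum of squared dims 1 + 1 + 4 + 4 + 4 + 4 = 18 = |G|. Linear characters come from the abelianisation; the 2-dimensional irreps have character r^k -> 2*cos(2*pi*j*k/9), reflections -> 0.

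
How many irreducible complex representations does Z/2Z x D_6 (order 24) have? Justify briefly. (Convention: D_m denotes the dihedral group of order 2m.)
12

Explanation: The number of irreducible complex representations of a finite group equals its number of conjugacy classes. For a direct product, #classes(G x H) = #classes(G) * #classes(H). Z/2Z has 2 classes (abelian), D_6 has 6 classes, so 2 * 6 = 12, so Z/2Z x D_6 (order 24) has exactly 12 irreducible complex representations.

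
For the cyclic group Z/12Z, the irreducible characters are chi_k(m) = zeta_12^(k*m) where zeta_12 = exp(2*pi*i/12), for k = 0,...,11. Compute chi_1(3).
chi_1(3) = zeta_12^3 = I

Derivation: chi_1(3) = zeta_12^(1*3) = zeta_12^3. Since zeta_12^12 = 1, this equals zeta_12^3 = exp(2*pi*i*3/12) = I.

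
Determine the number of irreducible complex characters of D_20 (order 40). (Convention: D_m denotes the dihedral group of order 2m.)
13

Justification: The number of irreducible complex representations of a finite group equals its number of conjugacy classes. D_20 has 13 conjugacy classes (n/2 + 3 for n even), so D_20 (order 40) has exactly 13 irreducible complex representations.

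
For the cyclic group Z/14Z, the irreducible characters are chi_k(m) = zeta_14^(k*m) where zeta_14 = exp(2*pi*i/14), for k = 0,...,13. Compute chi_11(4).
chi_11(4) = zeta_14^44 = exp(2*I*pi/7)

chi_11(4) = zeta_14^(11*4) = zeta_14^44. Since zeta_14^14 = 1, this equals zeta_14^2 = exp(2*pi*i*2/14) = exp(2*I*pi/7).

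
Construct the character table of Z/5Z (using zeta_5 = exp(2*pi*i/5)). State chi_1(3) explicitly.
Character table of Z/5Z (irreps indexed chi_0,...,chi_4 with chi_k(m) = zeta_5^(k*m), zeta_5 = exp(2*pi*i/5)):
  irrep \ class  {0} (size 1)  {1} (size 1)    {2} (size 1)    {3} (size 1)    {4} (size 1)  
  chi_0          1             1               1               1               1             
  chi_1          1             exp(2*I*pi/5)   exp(4*I*pi/5)   exp(-4*I*pi/5)  exp(-2*I*pi/5)
  chi_2          1             exp(4*I*pi/5)   exp(-2*I*pi/5)  exp(2*I*pi/5)   exp(-4*I*pi/5)
  chi_3          1             exp(-4*I*pi/5)  exp(2*I*pi/5)   exp(-2*I*pi/5)  exp(4*I*pi/5) 
  chi_4          1             exp(-2*I*pi/5)  exp(-4*I*pi/5)  exp(4*I*pi/5)   exp(2*I*pi/5) 

Spot check: chi_1(3) = zeta_5^(1*3) = zeta_5^3 = exp(-4*I*pi/5).

Proof sketch: Z/5Z is abelian, so all 5 irreducible complex representations are 1-dimensional. They are given by chi_k(m) = zeta_5^(k*m) for k = 0,...,4. Row orthogonality: sum_m chi_k(m) conj(chi_l(m)) = 5 * [k = l].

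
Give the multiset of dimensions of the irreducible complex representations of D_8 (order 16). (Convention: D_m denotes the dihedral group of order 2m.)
Dimensions: 1, 1, 1, 1, 2, 2, 2

Solution. There are 7 irreducibles (= number of conjugacy classes). Their dimensions d_i satisfy sum d_i^2 = |G| = 16: 1 + 1 + 1 + 1 + 4 + 4 + 4 = 16.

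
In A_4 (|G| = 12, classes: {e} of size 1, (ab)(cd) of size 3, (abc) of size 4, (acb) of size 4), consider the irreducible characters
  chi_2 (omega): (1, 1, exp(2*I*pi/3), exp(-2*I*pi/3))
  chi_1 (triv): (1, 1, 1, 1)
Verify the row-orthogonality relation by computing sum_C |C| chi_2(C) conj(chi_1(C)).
Sum = 0; so <chi_2, chi_1> = 0 (distinct irreducibles are orthogonal).

Proof sketch: Compute term by term over conjugacy classes (|C| * chi_2(C) * conj(chi_1(C))):
  1*(1)*conj(1) + 3*(1)*conj(1) + 4*(exp(2*I*pi/3))*conj(1) + 4*(exp(-2*I*pi/3))*conj(1)
  = (1) + (3) + (4*exp(2*I*pi/3)) + (4*exp(-2*I*pi/3))
  = 0.
(Exp terms are combined using exp(i*s)*conj(exp(i*t)) = exp(i*(s-t)), and sums of them are collapsed using the identity that for every m > 1 the m distinct m-th roots of unity sum to 0, e.g. 1 + exp(2*I*pi/3) + exp(-2*I*pi/3) = 0.)
Dividing by |G| = 12 gives 0/12 = 0, matching the row-orthogonality relation <chi_2, chi_1> = [chi_2 = chi_1].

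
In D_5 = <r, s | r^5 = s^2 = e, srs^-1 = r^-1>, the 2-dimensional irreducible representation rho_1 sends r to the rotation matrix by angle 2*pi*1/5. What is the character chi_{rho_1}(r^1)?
chi_{rho_1}(r^1) = 2*cos(2*pi*1*1/5) = -1/2 + sqrt(5)/2

Solution. rho_1(r^1) is rotation by angle 2*pi*1*1/5, whose trace is 2*cos(2*pi*1*1/5) = -1/2 + sqrt(5)/2.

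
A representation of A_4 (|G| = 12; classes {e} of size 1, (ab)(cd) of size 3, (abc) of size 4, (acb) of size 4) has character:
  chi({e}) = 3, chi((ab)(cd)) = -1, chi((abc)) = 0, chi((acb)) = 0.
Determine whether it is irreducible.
Irreducible: <chi, chi> = 1.

Working: <chi, chi> = (1/|G|) sum_C |C| * |chi(C)|^2 = (1/12)[1*|3|^2 + 3*|-1|^2 + 4*|0|^2 + 4*|0|^2]
  = (1/12)[(9) + (3) + (0) + (0)] = 12/12 = 1.
(Exp terms are combined using exp(i*s)*conj(exp(i*t)) = exp(i*(s-t)), and sums of them are collapsed using the identity that for every m > 1 the m distinct m-th roots of unity sum to 0, e.g. 1 + exp(2*I*pi/3) + exp(-2*I*pi/3) = 0.)
A character is irreducible iff <chi, chi> = 1, so this representation is irreducible.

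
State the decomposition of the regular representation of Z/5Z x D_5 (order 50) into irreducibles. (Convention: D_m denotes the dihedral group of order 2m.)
Each irreducible V_i of dimension d_i appears with multiplicity d_i, i.e. rho_reg = (direct sum over all irreducibles V_i) d_i V_i. The irreducible dimensions for Z/5Z x D_5 are 1, 1, 1, 1, 1, 1, 1, 1, 1, 1, 2, 2, 2, 2, 2, 2, 2, 2, 2, 2: 10 irreducibles of dimension 1, each with multiplicity 1; 10 irreducibles of dimension 2, each with multiplicity 2. Total dimension 10*1*1 + 10*2*2 = 50 = |G|.

Why: General theorem: in the regular representation of a finite group G, each irreducible appears with multiplicity equal to its dimension. Check: dim(rho_reg) = sum d_i^2 = 1 + 1 + 1 + 1 + 1 + 1 + 1 + 1 + 1 + 1 + 4 + 4 + 4 + 4 + 4 + 4 + 4 + 4 + 4 + 4 = 50 = |G|.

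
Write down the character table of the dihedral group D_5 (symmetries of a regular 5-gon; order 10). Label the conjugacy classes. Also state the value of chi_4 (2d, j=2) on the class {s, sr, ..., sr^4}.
Conjugacy classes: {e} of size 1, {r^1, r^4} of size 2, {r^2, r^3} of size 2, {s, sr, ..., sr^4} of size 5.
Character table:
  irrep \ class              {e} (size 1)  {r^1, r^4} (size 2)  {r^2, r^3} (size 2)  {s, sr, ..., sr^4} (size 5)
  chi_1 (triv)               1             1                    1                    1                          
  chi_2 (sign: r->1, s->-1)  1             1                    1                    -1                         
  chi_3 (2d, j=1)            2             -1/2 + sqrt(5)/2     -sqrt(5)/2 - 1/2     0                          
  chi_4 (2d, j=2)            2             -sqrt(5)/2 - 1/2     -1/2 + sqrt(5)/2     0                          

Spot check: chi_4 (2d, j=2) on {s, sr, ..., sr^4} = 0.

Working: D_5 has order 2*5 = 10 with 4 conjugacy classes, hence 4 irreducibles. Sum of squared dims 1 + 1 + 4 + 4 = 10 = |G|. Linear characters come from the abelianisation; the 2-dimensional irreps have character r^k -> 2*cos(2*pi*j*k/5), reflections -> 0.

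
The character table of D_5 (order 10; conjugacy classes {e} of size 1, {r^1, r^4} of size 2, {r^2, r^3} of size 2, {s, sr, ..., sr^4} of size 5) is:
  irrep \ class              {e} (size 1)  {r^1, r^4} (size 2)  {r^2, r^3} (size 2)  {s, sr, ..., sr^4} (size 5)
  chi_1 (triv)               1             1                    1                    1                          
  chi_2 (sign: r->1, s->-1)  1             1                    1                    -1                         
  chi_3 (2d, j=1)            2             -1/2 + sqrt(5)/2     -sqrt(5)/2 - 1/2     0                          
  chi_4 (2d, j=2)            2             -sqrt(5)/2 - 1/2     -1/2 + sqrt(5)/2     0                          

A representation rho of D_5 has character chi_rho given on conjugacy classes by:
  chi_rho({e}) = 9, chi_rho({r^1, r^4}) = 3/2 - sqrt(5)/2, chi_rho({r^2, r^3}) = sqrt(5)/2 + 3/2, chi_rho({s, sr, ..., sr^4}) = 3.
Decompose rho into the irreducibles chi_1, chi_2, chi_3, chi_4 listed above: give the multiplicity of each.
Multiplicities: chi_1: 3, chi_2: 0, chi_3: 1, chi_4: 2.

Proof sketch: Use <chi_rho, chi> = (1/|G|) sum_C |C| * chi_rho(C) * conj(chi(C)) with |G| = 10 for each irreducible chi in the table:
  <chi_rho, chi_1> = (1/10)[1*(9)*conj(1) + 2*(3/2 - sqrt(5)/2)*conj(1) + 2*(sqrt(5)/2 + 3/2)*conj(1) + 5*(3)*conj(1)]
      = (1/10)[(9) + (3 - sqrt(5)) + (sqrt(5) + 3) + (15)] = 30/10 = 3
  <chi_rho, chi_2> = (1/10)[1*(9)*conj(1) + 2*(3/2 - sqrt(5)/2)*conj(1) + 2*(sqrt(5)/2 + 3/2)*conj(1) + 5*(3)*conj(-1)]
      = (1/10)[(9) + (3 - sqrt(5)) + (sqrt(5) + 3) + (-15)] = 0/10 = 0
  <chi_rho, chi_3> = (1/10)[1*(9)*conj(2) + 2*(3/2 - sqrt(5)/2)*conj(-1/2 + sqrt(5)/2) + 2*(sqrt(5)/2 + 3/2)*conj(-sqrt(5)/2 - 1/2) + 5*(3)*conj(0)]
      = (1/10)[(18) + (-4 + 2*sqrt(5)) + (-2*sqrt(5) - 4) + (0)] = 10/10 = 1
  <chi_rho, chi_4> = (1/10)[1*(9)*conj(2) + 2*(3/2 - sqrt(5)/2)*conj(-sqrt(5)/2 - 1/2) + 2*(sqrt(5)/2 + 3/2)*conj(-1/2 + sqrt(5)/2) + 5*(3)*conj(0)]
      = (1/10)[(18) + (1 - sqrt(5)) + (1 + sqrt(5)) + (0)] = 20/10 = 2
Dimension check: dim(rho) = sum (mult * dim) = 3*1 + 0*1 + 1*2 + 2*2 = 9 = chi_rho(e) = 9.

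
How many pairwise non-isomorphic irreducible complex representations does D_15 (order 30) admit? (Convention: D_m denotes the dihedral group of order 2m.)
9

Justification: The number of irreducible complex representations of a finite group equals its number of conjugacy classes. D_15 has 9 conjugacy classes ((n+3)/2 for n odd), so D_15 (order 30) has exactly 9 irreducible complex representations.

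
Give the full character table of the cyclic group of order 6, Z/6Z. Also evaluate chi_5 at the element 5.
Character table of Z/6Z (irreps indexed chi_0,...,chi_5 with chi_k(m) = zeta_6^(k*m), zeta_6 = exp(2*pi*i/6)):
  irrep \ class  {0} (size 1)  {1} (size 1)    {2} (size 1)    {3} (size 1)  {4} (size 1)    {5} (size 1)  
  chi_0          1             1               1               1             1               1             
  chi_1          1             exp(I*pi/3)     exp(2*I*pi/3)   -1            exp(-2*I*pi/3)  exp(-I*pi/3)  
  chi_2          1             exp(2*I*pi/3)   exp(-2*I*pi/3)  1             exp(2*I*pi/3)   exp(-2*I*pi/3)
  chi_3          1             -1              1               -1            1               -1            
  chi_4          1             exp(-2*I*pi/3)  exp(2*I*pi/3)   1             exp(-2*I*pi/3)  exp(2*I*pi/3) 
  chi_5          1             exp(-I*pi/3)    exp(-2*I*pi/3)  -1            exp(2*I*pi/3)   exp(I*pi/3)   

Spot check: chi_5(5) = zeta_6^(5*5) = zeta_6^25 = exp(I*pi/3).

Reasoning: Z/6Z is abelian, so all 6 irreducible complex representations are 1-dimensional. They are given by chi_k(m) = zeta_6^(k*m) for k = 0,...,5. Row orthogonality: sum_m chi_k(m) conj(chi_l(m)) = 6 * [k = l].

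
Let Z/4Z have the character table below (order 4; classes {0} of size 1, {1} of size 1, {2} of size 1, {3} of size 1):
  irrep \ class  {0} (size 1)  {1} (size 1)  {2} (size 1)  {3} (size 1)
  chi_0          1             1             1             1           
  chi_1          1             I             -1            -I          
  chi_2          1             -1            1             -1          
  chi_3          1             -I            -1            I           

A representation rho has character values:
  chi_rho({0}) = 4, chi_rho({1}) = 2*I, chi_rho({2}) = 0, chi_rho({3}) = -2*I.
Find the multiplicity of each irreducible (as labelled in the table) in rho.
Multiplicities: chi_0: 1, chi_1: 2, chi_2: 1, chi_3: 0.

Why: Use <chi_rho, chi> = (1/|G|) sum_C |C| * chi_rho(C) * conj(chi(C)) with |G| = 4 for each irreducible chi in the table:
  <chi_rho, chi_0> = (1/4)[1*(4)*conj(1) + 1*(2*I)*conj(1) + 1*(0)*conj(1) + 1*(-2*I)*conj(1)]
      = (1/4)[(4) + (2*I) + (0) + (-2*I)] = 4/4 = 1
  <chi_rho, chi_1> = (1/4)[1*(4)*conj(1) + 1*(2*I)*conj(I) + 1*(0)*conj(-1) + 1*(-2*I)*conj(-I)]
      = (1/4)[(4) + (2) + (0) + (2)] = 8/4 = 2
  <chi_rho, chi_2> = (1/4)[1*(4)*conj(1) + 1*(2*I)*conj(-1) + 1*(0)*conj(1) + 1*(-2*I)*conj(-1)]
      = (1/4)[(4) + (-2*I) + (0) + (2*I)] = 4/4 = 1
  <chi_rho, chi_3> = (1/4)[1*(4)*conj(1) + 1*(2*I)*conj(-I) + 1*(0)*conj(-1) + 1*(-2*I)*conj(I)]
      = (1/4)[(4) + (-2) + (0) + (-2)] = 0/4 = 0
(Exp terms are combined using exp(i*s)*conj(exp(i*t)) = exp(i*(s-t)), and sums of them are collapsed using the identity that for every m > 1 the m distinct m-th roots of unity sum to 0, e.g. 1 + exp(2*I*pi/3) + exp(-2*I*pi/3) = 0.)
Dimension check: dim(rho) = sum (mult * dim) = 1*1 + 2*1 + 1*1 + 0*1 = 4 = chi_rho(e) = 4.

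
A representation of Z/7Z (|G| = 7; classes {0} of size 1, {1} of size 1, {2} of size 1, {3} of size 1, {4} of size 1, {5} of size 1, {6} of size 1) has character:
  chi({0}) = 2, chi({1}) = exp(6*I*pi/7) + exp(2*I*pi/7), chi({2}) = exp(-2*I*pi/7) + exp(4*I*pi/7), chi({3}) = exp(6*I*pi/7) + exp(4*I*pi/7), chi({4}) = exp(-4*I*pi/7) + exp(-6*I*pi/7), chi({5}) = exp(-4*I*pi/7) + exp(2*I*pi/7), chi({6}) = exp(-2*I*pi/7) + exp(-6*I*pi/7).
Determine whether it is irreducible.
Not irreducible (reducible): <chi, chi> = 2 > 1.

Reasoning: <chi, chi> = (1/|G|) sum_C |C| * |chi(C)|^2 = (1/7)[1*|2|^2 + 1*|exp(6*I*pi/7) + exp(2*I*pi/7)|^2 + 1*|exp(-2*I*pi/7) + exp(4*I*pi/7)|^2 + 1*|exp(6*I*pi/7) + exp(4*I*pi/7)|^2 + 1*|exp(-4*I*pi/7) + exp(-6*I*pi/7)|^2 + 1*|exp(-4*I*pi/7) + exp(2*I*pi/7)|^2 + 1*|exp(-2*I*pi/7) + exp(-6*I*pi/7)|^2]
  = (1/7)[(4) + (2 + exp(-4*I*pi/7) + exp(4*I*pi/7)) + (2 + exp(-6*I*pi/7) + exp(6*I*pi/7)) + (2 + exp(-2*I*pi/7) + exp(2*I*pi/7)) + (2 + exp(-2*I*pi/7) + exp(2*I*pi/7)) + (2 + exp(-6*I*pi/7) + exp(6*I*pi/7)) + (2 + exp(-4*I*pi/7) + exp(4*I*pi/7))] = 14/7 = 2.
(Exp terms are combined using exp(i*s)*conj(exp(i*t)) = exp(i*(s-t)), and sums of them are collapsed using the identity that for every m > 1 the m distinct m-th roots of unity sum to 0, e.g. 1 + exp(2*I*pi/3) + exp(-2*I*pi/3) = 0.)
A character is irreducible iff <chi, chi> = 1, so this representation is reducible.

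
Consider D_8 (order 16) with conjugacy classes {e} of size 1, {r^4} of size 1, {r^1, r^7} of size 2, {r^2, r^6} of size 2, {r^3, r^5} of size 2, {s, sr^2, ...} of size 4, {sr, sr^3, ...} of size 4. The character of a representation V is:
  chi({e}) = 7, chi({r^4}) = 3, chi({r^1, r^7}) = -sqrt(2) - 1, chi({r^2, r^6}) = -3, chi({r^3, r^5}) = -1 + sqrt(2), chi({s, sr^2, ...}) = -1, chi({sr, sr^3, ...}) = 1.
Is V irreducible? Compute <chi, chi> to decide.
Not irreducible (reducible): <chi, chi> = 6 > 1.

Why: <chi, chi> = (1/|G|) sum_C |C| * |chi(C)|^2 = (1/16)[1*|7|^2 + 1*|3|^2 + 2*|-sqrt(2) - 1|^2 + 2*|-3|^2 + 2*|-1 + sqrt(2)|^2 + 4*|-1|^2 + 4*|1|^2]
  = (1/16)[(49) + (9) + (4*sqrt(2) + 6) + (18) + (6 - 4*sqrt(2)) + (4) + (4)] = 96/16 = 6.
A character is irreducible iff <chi, chi> = 1, so this representation is reducible.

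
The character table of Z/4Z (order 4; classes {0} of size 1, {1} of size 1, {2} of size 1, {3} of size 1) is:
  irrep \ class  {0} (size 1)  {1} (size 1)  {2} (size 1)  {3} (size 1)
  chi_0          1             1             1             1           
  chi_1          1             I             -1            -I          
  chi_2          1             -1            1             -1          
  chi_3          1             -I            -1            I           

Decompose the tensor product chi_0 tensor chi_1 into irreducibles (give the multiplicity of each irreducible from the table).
chi_0 tensor chi_1 = chi_1 (all other irreducibles have multiplicity 0).

Argument: The character of a tensor product is the pointwise product (chi_0 * chi_1)(C) = chi_0(C) * chi_1(C):
  {0}: (1)*(1), {1}: (1)*(I), {2}: (1)*(-1), {3}: (1)*(-I)
so (chi_0 * chi_1) takes values
  {0} -> 1, {1} -> I, {2} -> -1, {3} -> -I.
Now take the inner product of this character with each irreducible chi from the table, <chi_0*chi_1, chi> = (1/4) sum_C |C| (chi_0*chi_1)(C) conj(chi(C)):
  <chi_0*chi_1, chi_0> = (1/4)[1*(1)*conj(1) + 1*(I)*conj(1) + 1*(-1)*conj(1) + 1*(-I)*conj(1)]
      = (1/4)[(1) + (I) + (-1) + (-I)] = 0/4 = 0
  <chi_0*chi_1, chi_1> = (1/4)[1*(1)*conj(1) + 1*(I)*conj(I) + 1*(-1)*conj(-1) + 1*(-I)*conj(-I)]
      = (1/4)[(1) + (1) + (1) + (1)] = 4/4 = 1
  <chi_0*chi_1, chi_2> = (1/4)[1*(1)*conj(1) + 1*(I)*conj(-1) + 1*(-1)*conj(1) + 1*(-I)*conj(-1)]
      = (1/4)[(1) + (-I) + (-1) + (I)] = 0/4 = 0
  <chi_0*chi_1, chi_3> = (1/4)[1*(1)*conj(1) + 1*(I)*conj(-I) + 1*(-1)*conj(-1) + 1*(-I)*conj(I)]
      = (1/4)[(1) + (-1) + (1) + (-1)] = 0/4 = 0
(Exp terms are combined using exp(i*s)*conj(exp(i*t)) = exp(i*(s-t)), and sums of them are collapsed using the identity that for every m > 1 the m distinct m-th roots of unity sum to 0, e.g. 1 + exp(2*I*pi/3) + exp(-2*I*pi/3) = 0.)
Hence the multiplicities are chi_1: 1. Dimension check: dim(chi_0)*dim(chi_1) = 1*1 = 1 and sum (mult * dim) = 1*1 = 1.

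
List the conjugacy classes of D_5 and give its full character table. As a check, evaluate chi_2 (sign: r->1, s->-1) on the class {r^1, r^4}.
Conjugacy classes: {e} of size 1, {r^1, r^4} of size 2, {r^2, r^3} of size 2, {s, sr, ..., sr^4} of size 5.
Character table:
  irrep \ class              {e} (size 1)  {r^1, r^4} (size 2)  {r^2, r^3} (size 2)  {s, sr, ..., sr^4} (size 5)
  chi_1 (triv)               1             1                    1                    1                          
  chi_2 (sign: r->1, s->-1)  1             1                    1                    -1                         
  chi_3 (2d, j=1)            2             -1/2 + sqrt(5)/2     -sqrt(5)/2 - 1/2     0                          
  chi_4 (2d, j=2)            2             -sqrt(5)/2 - 1/2     -1/2 + sqrt(5)/2     0                          

Spot check: chi_2 (sign: r->1, s->-1) on {r^1, r^4} = 1.

Explanation: D_5 has order 2*5 = 10 with 4 conjugacy classes, hence 4 irreducibles. Sum of squared dims 1 + 1 + 4 + 4 = 10 = |G|. Linear characters come from the abelianisation; the 2-dimensional irreps have character r^k -> 2*cos(2*pi*j*k/5), reflections -> 0.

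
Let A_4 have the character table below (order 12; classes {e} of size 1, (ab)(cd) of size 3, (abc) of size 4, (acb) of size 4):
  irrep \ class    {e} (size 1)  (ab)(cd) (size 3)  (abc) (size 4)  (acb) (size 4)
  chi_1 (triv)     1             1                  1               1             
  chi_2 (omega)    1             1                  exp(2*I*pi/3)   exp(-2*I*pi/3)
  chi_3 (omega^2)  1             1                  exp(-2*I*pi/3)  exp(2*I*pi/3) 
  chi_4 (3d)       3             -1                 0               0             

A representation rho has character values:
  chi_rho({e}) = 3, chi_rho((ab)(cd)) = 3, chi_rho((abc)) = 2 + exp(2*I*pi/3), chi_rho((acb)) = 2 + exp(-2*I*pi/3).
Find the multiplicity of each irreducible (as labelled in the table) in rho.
Multiplicities: chi_1: 2, chi_2: 1, chi_3: 0, chi_4: 0.

Derivation: Use <chi_rho, chi> = (1/|G|) sum_C |C| * chi_rho(C) * conj(chi(C)) with |G| = 12 for each irreducible chi in the table:
  <chi_rho, chi_1> = (1/12)[1*(3)*conj(1) + 3*(3)*conj(1) + 4*(2 + exp(2*I*pi/3))*conj(1) + 4*(2 + exp(-2*I*pi/3))*conj(1)]
      = (1/12)[(3) + (9) + (8 + 4*exp(2*I*pi/3)) + (8 + 4*exp(-2*I*pi/3))] = 24/12 = 2
  <chi_rho, chi_2> = (1/12)[1*(3)*conj(1) + 3*(3)*conj(1) + 4*(2 + exp(2*I*pi/3))*conj(exp(2*I*pi/3)) + 4*(2 + exp(-2*I*pi/3))*conj(exp(-2*I*pi/3))]
      = (1/12)[(3) + (9) + (4 + 8*exp(-2*I*pi/3)) + (4 + 8*exp(2*I*pi/3))] = 12/12 = 1
  <chi_rho, chi_3> = (1/12)[1*(3)*conj(1) + 3*(3)*conj(1) + 4*(2 + exp(2*I*pi/3))*conj(exp(-2*I*pi/3)) + 4*(2 + exp(-2*I*pi/3))*conj(exp(2*I*pi/3))]
      = (1/12)[(3) + (9) + (4*exp(-2*I*pi/3) + 8*exp(2*I*pi/3)) + (8*exp(-2*I*pi/3) + 4*exp(2*I*pi/3))] = 0/12 = 0
  <chi_rho, chi_4> = (1/12)[1*(3)*conj(3) + 3*(3)*conj(-1) + 4*(2 + exp(2*I*pi/3))*conj(0) + 4*(2 + exp(-2*I*pi/3))*conj(0)]
      = (1/12)[(9) + (-9) + (0) + (0)] = 0/12 = 0
(Exp terms are combined using exp(i*s)*conj(exp(i*t)) = exp(i*(s-t)), and sums of them are collapsed using the identity that for every m > 1 the m distinct m-th roots of unity sum to 0, e.g. 1 + exp(2*I*pi/3) + exp(-2*I*pi/3) = 0.)
Dimension check: dim(rho) = sum (mult * dim) = 2*1 + 1*1 + 0*1 + 0*3 = 3 = chi_rho(e) = 3.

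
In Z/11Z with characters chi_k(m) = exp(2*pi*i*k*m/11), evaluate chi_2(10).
chi_2(10) = zeta_11^20 = exp(-4*I*pi/11)

Explanation: chi_2(10) = zeta_11^(2*10) = zeta_11^20. Since zeta_11^11 = 1, this equals zeta_11^9 = exp(2*pi*i*9/11) = exp(-4*I*pi/11).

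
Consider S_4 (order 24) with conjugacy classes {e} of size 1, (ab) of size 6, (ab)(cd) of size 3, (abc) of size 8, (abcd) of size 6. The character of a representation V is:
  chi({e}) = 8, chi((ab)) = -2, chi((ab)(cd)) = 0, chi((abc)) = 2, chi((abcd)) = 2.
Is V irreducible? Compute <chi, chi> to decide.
Not irreducible (reducible): <chi, chi> = 6 > 1.

Argument: <chi, chi> = (1/|G|) sum_C |C| * |chi(C)|^2 = (1/24)[1*|8|^2 + 6*|-2|^2 + 3*|0|^2 + 8*|2|^2 + 6*|2|^2]
  = (1/24)[(64) + (24) + (0) + (32) + (24)] = 144/24 = 6.
A character is irreducible iff <chi, chi> = 1, so this representation is reducible.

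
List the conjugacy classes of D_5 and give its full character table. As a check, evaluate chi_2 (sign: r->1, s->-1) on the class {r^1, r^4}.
Conjugacy classes: {e} of size 1, {r^1, r^4} of size 2, {r^2, r^3} of size 2, {s, sr, ..., sr^4} of size 5.
Character table:
  irrep \ class              {e} (size 1)  {r^1, r^4} (size 2)  {r^2, r^3} (size 2)  {s, sr, ..., sr^4} (size 5)
  chi_1 (triv)               1             1                    1                    1                          
  chi_2 (sign: r->1, s->-1)  1             1                    1                    -1                         
  chi_3 (2d, j=1)            2             -1/2 + sqrt(5)/2     -sqrt(5)/2 - 1/2     0                          
  chi_4 (2d, j=2)            2             -sqrt(5)/2 - 1/2     -1/2 + sqrt(5)/2     0                          

Spot check: chi_2 (sign: r->1, s->-1) on {r^1, r^4} = 1.

D_5 has order 2*5 = 10 with 4 conjugacy classes, hence 4 irreducibles. Sum of squared dims 1 + 1 + 4 + 4 = 10 = |G|. Linear characters come from the abelianisation; the 2-dimensional irreps have character r^k -> 2*cos(2*pi*j*k/5), reflections -> 0.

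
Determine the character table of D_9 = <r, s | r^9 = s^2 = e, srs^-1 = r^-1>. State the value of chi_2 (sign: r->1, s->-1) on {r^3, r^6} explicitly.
Conjugacy classes: {e} of size 1, {r^1, r^8} of size 2, {r^2, r^7} of size 2, {r^3, r^6} of size 2, {r^4, r^5} of size 2, {s, sr, ..., sr^8} of size 9.
Character table:
  irrep \ class              {e} (size 1)  {r^1, r^8} (size 2)  {r^2, r^7} (size 2)  {r^3, r^6} (size 2)  {r^4, r^5} (size 2)  {s, sr, ..., sr^8} (size 9)
  chi_1 (triv)               1             1                    1                    1                    1                    1                          
  chi_2 (sign: r->1, s->-1)  1             1                    1                    1                    1                    -1                         
  chi_3 (2d, j=1)            2             2*cos(2*pi/9)        2*cos(4*pi/9)        -1                   -2*cos(pi/9)         0                          
  chi_4 (2d, j=2)            2             2*cos(4*pi/9)        -2*cos(pi/9)         -1                   2*cos(2*pi/9)        0                          
  chi_5 (2d, j=3)            2             -1                   -1                   2                    -1                   0                          
  chi_6 (2d, j=4)            2             -2*cos(pi/9)         2*cos(2*pi/9)        -1                   2*cos(4*pi/9)        0                          

Spot check: chi_2 (sign: r->1, s->-1) on {r^3, r^6} = 1.

Details: D_9 has order 2*9 = 18 with 6 conjugacy classes, hence 6 irreducibles. Sum of squared dims 1 + 1 + 4 + 4 + 4 + 4 = 18 = |G|. Linear characters come from the abelianisation; the 2-dimensional irreps have character r^k -> 2*cos(2*pi*j*k/9), reflections -> 0.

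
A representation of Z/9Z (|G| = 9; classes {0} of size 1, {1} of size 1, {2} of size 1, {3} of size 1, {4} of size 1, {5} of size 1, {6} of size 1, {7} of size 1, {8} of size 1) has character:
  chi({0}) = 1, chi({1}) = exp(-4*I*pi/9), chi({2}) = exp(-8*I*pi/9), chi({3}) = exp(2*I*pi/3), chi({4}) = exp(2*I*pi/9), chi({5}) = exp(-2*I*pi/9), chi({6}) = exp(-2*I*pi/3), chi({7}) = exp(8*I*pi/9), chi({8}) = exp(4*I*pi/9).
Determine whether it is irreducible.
Irreducible: <chi, chi> = 1.

Argument: <chi, chi> = (1/|G|) sum_C |C| * |chi(C)|^2 = (1/9)[1*|1|^2 + 1*|exp(-4*I*pi/9)|^2 + 1*|exp(-8*I*pi/9)|^2 + 1*|exp(2*I*pi/3)|^2 + 1*|exp(2*I*pi/9)|^2 + 1*|exp(-2*I*pi/9)|^2 + 1*|exp(-2*I*pi/3)|^2 + 1*|exp(8*I*pi/9)|^2 + 1*|exp(4*I*pi/9)|^2]
  = (1/9)[(1) + (1) + (1) + (1) + (1) + (1) + (1) + (1) + (1)] = 9/9 = 1.
(Exp terms are combined using exp(i*s)*conj(exp(i*t)) = exp(i*(s-t)), and sums of them are collapsed using the identity that for every m > 1 the m distinct m-th roots of unity sum to 0, e.g. 1 + exp(2*I*pi/3) + exp(-2*I*pi/3) = 0.)
A character is irreducible iff <chi, chi> = 1, so this representation is irreducible.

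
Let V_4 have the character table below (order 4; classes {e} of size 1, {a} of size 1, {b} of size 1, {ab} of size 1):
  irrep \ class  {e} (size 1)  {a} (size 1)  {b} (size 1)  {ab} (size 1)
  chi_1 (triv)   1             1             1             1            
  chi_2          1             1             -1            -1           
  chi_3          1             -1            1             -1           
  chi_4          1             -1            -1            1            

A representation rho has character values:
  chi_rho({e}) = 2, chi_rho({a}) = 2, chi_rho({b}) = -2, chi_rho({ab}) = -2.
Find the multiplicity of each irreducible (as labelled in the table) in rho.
Multiplicities: chi_1: 0, chi_2: 2, chi_3: 0, chi_4: 0.

Proof sketch: Use <chi_rho, chi> = (1/|G|) sum_C |C| * chi_rho(C) * conj(chi(C)) with |G| = 4 for each irreducible chi in the table:
  <chi_rho, chi_1> = (1/4)[1*(2)*conj(1) + 1*(2)*conj(1) + 1*(-2)*conj(1) + 1*(-2)*conj(1)]
      = (1/4)[(2) + (2) + (-2) + (-2)] = 0/4 = 0
  <chi_rho, chi_2> = (1/4)[1*(2)*conj(1) + 1*(2)*conj(1) + 1*(-2)*conj(-1) + 1*(-2)*conj(-1)]
      = (1/4)[(2) + (2) + (2) + (2)] = 8/4 = 2
  <chi_rho, chi_3> = (1/4)[1*(2)*conj(1) + 1*(2)*conj(-1) + 1*(-2)*conj(1) + 1*(-2)*conj(-1)]
      = (1/4)[(2) + (-2) + (-2) + (2)] = 0/4 = 0
  <chi_rho, chi_4> = (1/4)[1*(2)*conj(1) + 1*(2)*conj(-1) + 1*(-2)*conj(-1) + 1*(-2)*conj(1)]
      = (1/4)[(2) + (-2) + (2) + (-2)] = 0/4 = 0
Dimension check: dim(rho) = sum (mult * dim) = 0*1 + 2*1 + 0*1 + 0*1 = 2 = chi_rho(e) = 2.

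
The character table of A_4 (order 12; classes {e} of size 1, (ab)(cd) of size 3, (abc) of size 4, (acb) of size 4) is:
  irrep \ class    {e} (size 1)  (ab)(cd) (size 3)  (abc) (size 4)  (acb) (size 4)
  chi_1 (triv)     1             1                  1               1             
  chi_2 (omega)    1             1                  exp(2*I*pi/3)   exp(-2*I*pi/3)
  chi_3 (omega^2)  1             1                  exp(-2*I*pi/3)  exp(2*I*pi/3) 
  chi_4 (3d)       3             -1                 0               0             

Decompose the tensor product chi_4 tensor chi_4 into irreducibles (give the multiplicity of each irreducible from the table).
chi_4 tensor chi_4 = chi_1 + chi_2 + chi_3 + 2*chi_4 (all other irreducibles have multiplicity 0).

Argument: The character of a tensor product is the pointwise product (chi_4 * chi_4)(C) = chi_4(C) * chi_4(C):
  {e}: (3)*(3), (ab)(cd): (-1)*(-1), (abc): (0)*(0), (acb): (0)*(0)
so (chi_4 * chi_4) takes values
  {e} -> 9, (ab)(cd) -> 1, (abc) -> 0, (acb) -> 0.
Now take the inner product of this character with each irreducible chi from the table, <chi_4*chi_4, chi> = (1/12) sum_C |C| (chi_4*chi_4)(C) conj(chi(C)):
  <chi_4*chi_4, chi_1> = (1/12)[1*(9)*conj(1) + 3*(1)*conj(1) + 4*(0)*conj(1) + 4*(0)*conj(1)]
      = (1/12)[(9) + (3) + (0) + (0)] = 12/12 = 1
  <chi_4*chi_4, chi_2> = (1/12)[1*(9)*conj(1) + 3*(1)*conj(1) + 4*(0)*conj(exp(2*I*pi/3)) + 4*(0)*conj(exp(-2*I*pi/3))]
      = (1/12)[(9) + (3) + (0) + (0)] = 12/12 = 1
  <chi_4*chi_4, chi_3> = (1/12)[1*(9)*conj(1) + 3*(1)*conj(1) + 4*(0)*conj(exp(-2*I*pi/3)) + 4*(0)*conj(exp(2*I*pi/3))]
      = (1/12)[(9) + (3) + (0) + (0)] = 12/12 = 1
  <chi_4*chi_4, chi_4> = (1/12)[1*(9)*conj(3) + 3*(1)*conj(-1) + 4*(0)*conj(0) + 4*(0)*conj(0)]
      = (1/12)[(27) + (-3) + (0) + (0)] = 24/12 = 2
(Exp terms are combined using exp(i*s)*conj(exp(i*t)) = exp(i*(s-t)), and sums of them are collapsed using the identity that for every m > 1 the m distinct m-th roots of unity sum to 0, e.g. 1 + exp(2*I*pi/3) + exp(-2*I*pi/3) = 0.)
Hence the multiplicities are chi_1: 1, chi_2: 1, chi_3: 1, chi_4: 2. Dimension check: dim(chi_4)*dim(chi_4) = 3*3 = 9 and sum (mult * dim) = 1*1 + 1*1 + 1*1 + 2*3 = 9.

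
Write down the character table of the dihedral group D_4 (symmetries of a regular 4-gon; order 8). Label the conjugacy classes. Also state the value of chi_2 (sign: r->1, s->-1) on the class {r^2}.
Conjugacy classes: {e} of size 1, {r^2} of size 1, {r^1, r^3} of size 2, {s, sr^2, ...} of size 2, {sr, sr^3, ...} of size 2.
Character table:
  irrep \ class              {e} (size 1)  {r^2} (size 1)  {r^1, r^3} (size 2)  {s, sr^2, ...} (size 2)  {sr, sr^3, ...} (size 2)
  chi_1 (triv)               1             1               1                    1                        1                       
  chi_2 (sign: r->1, s->-1)  1             1               1                    -1                       -1                      
  chi_3 (r->-1, s->1)        1             1               -1                   1                        -1                      
  chi_4 (r->-1, s->-1)       1             1               -1                   -1                       1                       
  chi_5 (2d, j=1)            2             -2              0                    0                        0                       

Spot check: chi_2 (sign: r->1, s->-1) on {r^2} = 1.

D_4 has order 2*4 = 8 with 5 conjugacy classes, hence 5 irreducibles. Sum of squared dims 1 + 1 + 1 + 1 + 4 = 8 = |G|. Linear characters come from the abelianisation; the 2-dimensional irreps have character r^k -> 2*cos(2*pi*j*k/4), reflections -> 0.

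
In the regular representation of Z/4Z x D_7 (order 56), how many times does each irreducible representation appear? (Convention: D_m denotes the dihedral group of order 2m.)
Each irreducible V_i of dimension d_i appears with multiplicity d_i, i.e. rho_reg = (direct sum over all irreducibles V_i) d_i V_i. The irreducible dimensions for Z/4Z x D_7 are 1, 1, 1, 1, 1, 1, 1, 1, 2, 2, 2, 2, 2, 2, 2, 2, 2, 2, 2, 2: 8 irreducibles of dimension 1, each with multiplicity 1; 12 irreducibles of dimension 2, each with multiplicity 2. Total dimension 8*1*1 + 12*2*2 = 56 = |G|.

Working: General theorem: in the regular representation of a finite group G, each irreducible appears with multiplicity equal to its dimension. Check: dim(rho_reg) = sum d_i^2 = 1 + 1 + 1 + 1 + 1 + 1 + 1 + 1 + 4 + 4 + 4 + 4 + 4 + 4 + 4 + 4 + 4 + 4 + 4 + 4 = 56 = |G|.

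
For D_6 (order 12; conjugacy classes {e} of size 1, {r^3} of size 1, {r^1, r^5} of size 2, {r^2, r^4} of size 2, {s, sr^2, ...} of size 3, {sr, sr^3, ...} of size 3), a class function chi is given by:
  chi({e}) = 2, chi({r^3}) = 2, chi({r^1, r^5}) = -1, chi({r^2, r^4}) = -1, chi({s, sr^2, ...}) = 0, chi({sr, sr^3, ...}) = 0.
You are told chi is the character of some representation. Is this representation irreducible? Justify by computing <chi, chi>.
Irreducible: <chi, chi> = 1.

Working: <chi, chi> = (1/|G|) sum_C |C| * |chi(C)|^2 = (1/12)[1*|2|^2 + 1*|2|^2 + 2*|-1|^2 + 2*|-1|^2 + 3*|0|^2 + 3*|0|^2]
  = (1/12)[(4) + (4) + (2) + (2) + (0) + (0)] = 12/12 = 1.
A character is irreducible iff <chi, chi> = 1, so this representation is irreducible.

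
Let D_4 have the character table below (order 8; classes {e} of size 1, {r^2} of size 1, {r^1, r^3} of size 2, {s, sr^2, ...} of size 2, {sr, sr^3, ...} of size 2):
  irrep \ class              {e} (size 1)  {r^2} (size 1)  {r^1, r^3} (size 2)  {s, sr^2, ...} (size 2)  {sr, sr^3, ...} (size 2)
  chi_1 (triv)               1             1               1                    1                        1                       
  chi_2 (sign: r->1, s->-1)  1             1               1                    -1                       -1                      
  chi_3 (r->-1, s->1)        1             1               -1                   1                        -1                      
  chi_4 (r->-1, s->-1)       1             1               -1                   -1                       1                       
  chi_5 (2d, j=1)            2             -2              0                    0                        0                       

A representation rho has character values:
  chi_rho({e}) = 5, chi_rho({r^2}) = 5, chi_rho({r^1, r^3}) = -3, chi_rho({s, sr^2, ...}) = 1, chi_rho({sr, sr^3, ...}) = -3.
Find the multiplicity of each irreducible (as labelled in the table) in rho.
Multiplicities: chi_1: 0, chi_2: 1, chi_3: 3, chi_4: 1, chi_5: 0.

Proof sketch: Use <chi_rho, chi> = (1/|G|) sum_C |C| * chi_rho(C) * conj(chi(C)) with |G| = 8 for each irreducible chi in the table:
  <chi_rho, chi_1> = (1/8)[1*(5)*conj(1) + 1*(5)*conj(1) + 2*(-3)*conj(1) + 2*(1)*conj(1) + 2*(-3)*conj(1)]
      = (1/8)[(5) + (5) + (-6) + (2) + (-6)] = 0/8 = 0
  <chi_rho, chi_2> = (1/8)[1*(5)*conj(1) + 1*(5)*conj(1) + 2*(-3)*conj(1) + 2*(1)*conj(-1) + 2*(-3)*conj(-1)]
      = (1/8)[(5) + (5) + (-6) + (-2) + (6)] = 8/8 = 1
  <chi_rho, chi_3> = (1/8)[1*(5)*conj(1) + 1*(5)*conj(1) + 2*(-3)*conj(-1) + 2*(1)*conj(1) + 2*(-3)*conj(-1)]
      = (1/8)[(5) + (5) + (6) + (2) + (6)] = 24/8 = 3
  <chi_rho, chi_4> = (1/8)[1*(5)*conj(1) + 1*(5)*conj(1) + 2*(-3)*conj(-1) + 2*(1)*conj(-1) + 2*(-3)*conj(1)]
      = (1/8)[(5) + (5) + (6) + (-2) + (-6)] = 8/8 = 1
  <chi_rho, chi_5> = (1/8)[1*(5)*conj(2) + 1*(5)*conj(-2) + 2*(-3)*conj(0) + 2*(1)*conj(0) + 2*(-3)*conj(0)]
      = (1/8)[(10) + (-10) + (0) + (0) + (0)] = 0/8 = 0
Dimension check: dim(rho) = sum (mult * dim) = 0*1 + 1*1 + 3*1 + 1*1 + 0*2 = 5 = chi_rho(e) = 5.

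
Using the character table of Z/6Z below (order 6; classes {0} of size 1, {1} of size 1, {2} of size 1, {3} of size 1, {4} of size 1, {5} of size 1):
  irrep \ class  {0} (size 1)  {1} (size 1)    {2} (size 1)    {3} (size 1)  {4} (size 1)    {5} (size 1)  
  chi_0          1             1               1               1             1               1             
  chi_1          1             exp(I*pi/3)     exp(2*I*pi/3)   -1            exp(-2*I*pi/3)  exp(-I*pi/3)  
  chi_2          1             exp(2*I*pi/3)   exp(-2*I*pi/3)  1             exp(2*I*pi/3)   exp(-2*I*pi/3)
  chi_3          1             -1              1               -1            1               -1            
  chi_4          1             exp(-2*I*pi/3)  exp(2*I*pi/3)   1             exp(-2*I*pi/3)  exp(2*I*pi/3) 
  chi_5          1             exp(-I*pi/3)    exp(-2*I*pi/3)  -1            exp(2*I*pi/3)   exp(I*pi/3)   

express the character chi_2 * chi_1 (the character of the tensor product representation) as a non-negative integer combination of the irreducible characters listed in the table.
chi_2 tensor chi_1 = chi_3 (all other irreducibles have multiplicity 0).

Reasoning: The character of a tensor product is the pointwise product (chi_2 * chi_1)(C) = chi_2(C) * chi_1(C):
  {0}: (1)*(1), {1}: (exp(2*I*pi/3))*(exp(I*pi/3)), {2}: (exp(-2*I*pi/3))*(exp(2*I*pi/3)), {3}: (1)*(-1), {4}: (exp(2*I*pi/3))*(exp(-2*I*pi/3)), {5}: (exp(-2*I*pi/3))*(exp(-I*pi/3))
so (chi_2 * chi_1) takes values
  {0} -> 1, {1} -> -1, {2} -> 1, {3} -> -1, {4} -> 1, {5} -> -1.
Now take the inner product of this character with each irreducible chi from the table, <chi_2*chi_1, chi> = (1/6) sum_C |C| (chi_2*chi_1)(C) conj(chi(C)):
  <chi_2*chi_1, chi_0> = (1/6)[1*(1)*conj(1) + 1*(-1)*conj(1) + 1*(1)*conj(1) + 1*(-1)*conj(1) + 1*(1)*conj(1) + 1*(-1)*conj(1)]
      = (1/6)[(1) + (-1) + (1) + (-1) + (1) + (-1)] = 0/6 = 0
  <chi_2*chi_1, chi_1> = (1/6)[1*(1)*conj(1) + 1*(-1)*conj(exp(I*pi/3)) + 1*(1)*conj(exp(2*I*pi/3)) + 1*(-1)*conj(-1) + 1*(1)*conj(exp(-2*I*pi/3)) + 1*(-1)*conj(exp(-I*pi/3))]
      = (1/6)[(1) + (-exp(-I*pi/3)) + (exp(-2*I*pi/3)) + (1) + (exp(2*I*pi/3)) + (-exp(I*pi/3))] = 0/6 = 0
  <chi_2*chi_1, chi_2> = (1/6)[1*(1)*conj(1) + 1*(-1)*conj(exp(2*I*pi/3)) + 1*(1)*conj(exp(-2*I*pi/3)) + 1*(-1)*conj(1) + 1*(1)*conj(exp(2*I*pi/3)) + 1*(-1)*conj(exp(-2*I*pi/3))]
      = (1/6)[(1) + (-exp(-2*I*pi/3)) + (exp(2*I*pi/3)) + (-1) + (exp(-2*I*pi/3)) + (-exp(2*I*pi/3))] = 0/6 = 0
  <chi_2*chi_1, chi_3> = (1/6)[1*(1)*conj(1) + 1*(-1)*conj(-1) + 1*(1)*conj(1) + 1*(-1)*conj(-1) + 1*(1)*conj(1) + 1*(-1)*conj(-1)]
      = (1/6)[(1) + (1) + (1) + (1) + (1) + (1)] = 6/6 = 1
  <chi_2*chi_1, chi_4> = (1/6)[1*(1)*conj(1) + 1*(-1)*conj(exp(-2*I*pi/3)) + 1*(1)*conj(exp(2*I*pi/3)) + 1*(-1)*conj(1) + 1*(1)*conj(exp(-2*I*pi/3)) + 1*(-1)*conj(exp(2*I*pi/3))]
      = (1/6)[(1) + (-exp(2*I*pi/3)) + (exp(-2*I*pi/3)) + (-1) + (exp(2*I*pi/3)) + (-exp(-2*I*pi/3))] = 0/6 = 0
  <chi_2*chi_1, chi_5> = (1/6)[1*(1)*conj(1) + 1*(-1)*conj(exp(-I*pi/3)) + 1*(1)*conj(exp(-2*I*pi/3)) + 1*(-1)*conj(-1) + 1*(1)*conj(exp(2*I*pi/3)) + 1*(-1)*conj(exp(I*pi/3))]
      = (1/6)[(1) + (-exp(I*pi/3)) + (exp(2*I*pi/3)) + (1) + (exp(-2*I*pi/3)) + (-exp(-I*pi/3))] = 0/6 = 0
(Exp terms are combined using exp(i*s)*conj(exp(i*t)) = exp(i*(s-t)), and sums of them are collapsed using the identity that for every m > 1 the m distinct m-th roots of unity sum to 0, e.g. 1 + exp(2*I*pi/3) + exp(-2*I*pi/3) = 0.)
Hence the multiplicities are chi_3: 1. Dimension check: dim(chi_2)*dim(chi_1) = 1*1 = 1 and sum (mult * dim) = 1*1 = 1.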